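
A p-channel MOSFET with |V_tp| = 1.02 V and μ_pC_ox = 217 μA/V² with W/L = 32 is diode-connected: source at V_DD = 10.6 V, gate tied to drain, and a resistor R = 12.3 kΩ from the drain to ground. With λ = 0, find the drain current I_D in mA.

With gate tied to drain, V_SG = V_SD ≥ V_SG − |V_tp|, so the device is in saturation.
k_p = μ_pC_ox · (W/L) = 6.944 mA/V².
KCL at the drain: ½ k_p (V_SG − |V_tp|)² = (V_DD − V_SG)/R.
Let x = V_SG − 1.02. Then 42.7 x² + x − 9.58 = 0, giving x = 0.462 V (positive root), so V_SG = 1.48 V.
I_D = (V_DD − V_SG)/R = (10.6 − 1.48) / 12.3 = 0.741 mA.

I_D = 0.741 mA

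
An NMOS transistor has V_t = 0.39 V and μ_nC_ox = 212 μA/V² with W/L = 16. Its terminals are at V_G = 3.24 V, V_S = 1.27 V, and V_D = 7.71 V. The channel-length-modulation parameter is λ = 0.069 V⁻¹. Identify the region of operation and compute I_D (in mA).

Saturation; I_D = 6.12 mA

V_GS = V_G − V_S = 3.24 − 1.27 = 1.97 V; V_DS = V_D − V_S = 7.71 − 1.27 = 6.44 V.
k_n = μ_nC_ox · (W/L) = 3.392 mA/V².
V_ov = V_GS − V_t = 1.97 − 0.39 = 1.58 V.
Since V_DS = 6.44 V ≥ V_ov = 1.58 V, the device is in saturation.
I_D = ½ k_n V_ov² (1 + λ V_DS) = 0.5 × 3.392 × 1.58² × (1 + 0.069 × 6.44) = 6.12 mA.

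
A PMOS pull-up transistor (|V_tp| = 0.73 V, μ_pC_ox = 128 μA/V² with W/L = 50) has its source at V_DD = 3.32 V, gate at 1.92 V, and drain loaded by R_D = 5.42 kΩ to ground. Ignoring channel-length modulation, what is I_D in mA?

V_SG = V_DD − V_G = 3.32 − 1.92 = 1.4 V, so V_ov = 1.4 − 0.73 = 0.67 V.
k_p = μ_pC_ox · (W/L) = 6.4 mA/V².
Assume saturation: I_D = ½ k_p V_ov² = 0.5 × 6.4 × 0.67² = 1.44 mA, giving V_SD = V_DD − I_D R_D = 3.32 − 1.44 × 5.42 = -4.47 V.
But -4.47 V < V_ov = 0.67 V, so the device is actually in triode.
In triode I_D = k_p[V_ov V_SD − ½ V_SD²] and I_D = (V_DD − V_SD)/R_D. Equating: 17.3 V_SD² − 24.24 V_SD + 3.32 = 0, giving V_SD = 0.154 V (the root below V_ov).
I_D = (3.32 − 0.154) / 5.42 = 0.584 mA.

I_D = 0.584 mA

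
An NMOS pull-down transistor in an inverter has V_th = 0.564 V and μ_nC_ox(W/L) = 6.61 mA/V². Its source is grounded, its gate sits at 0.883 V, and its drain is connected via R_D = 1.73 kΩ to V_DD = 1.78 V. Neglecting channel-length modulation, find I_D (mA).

V_GS = V_G = 0.883 V, so V_ov = 0.883 − 0.564 = 0.319 V.
Assume saturation: I_D = ½ k_n V_ov² = 0.5 × 6.61 × 0.319² = 0.336 mA, giving V_DS = V_DD − I_D R_D = 1.78 − 0.336 × 1.73 = 1.2 V.
V_DS = 1.2 V ≥ V_ov = 0.319 V, confirming saturation.

I_D = 0.336 mA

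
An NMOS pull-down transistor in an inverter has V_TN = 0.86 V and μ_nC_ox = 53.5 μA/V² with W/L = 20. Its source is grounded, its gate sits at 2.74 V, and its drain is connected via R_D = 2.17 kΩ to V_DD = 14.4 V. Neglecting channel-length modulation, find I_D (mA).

I_D = 1.89 mA

V_GS = V_G = 2.74 V, so V_ov = 2.74 − 0.86 = 1.88 V.
k_n = μ_nC_ox · (W/L) = 1.07 mA/V².
Assume saturation: I_D = ½ k_n V_ov² = 0.5 × 1.07 × 1.88² = 1.89 mA, giving V_DS = V_DD − I_D R_D = 14.4 − 1.89 × 2.17 = 10.3 V.
V_DS = 10.3 V ≥ V_ov = 1.88 V, confirming saturation.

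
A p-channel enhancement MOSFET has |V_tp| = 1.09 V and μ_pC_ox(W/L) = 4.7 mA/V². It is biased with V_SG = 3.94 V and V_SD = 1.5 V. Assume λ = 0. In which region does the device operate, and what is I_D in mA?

V_ov = V_SG − |V_tp| = 3.94 − 1.09 = 2.85 V.
Since V_SD = 1.5 V < V_ov = 2.85 V, the device is in the triode region.
I_D = k_p [V_ov · V_SD − ½ V_SD²] = 4.7 × [2.85 × 1.5 − 0.5 × 1.5²] = 14.8 mA.

Triode; I_D = 14.8 mA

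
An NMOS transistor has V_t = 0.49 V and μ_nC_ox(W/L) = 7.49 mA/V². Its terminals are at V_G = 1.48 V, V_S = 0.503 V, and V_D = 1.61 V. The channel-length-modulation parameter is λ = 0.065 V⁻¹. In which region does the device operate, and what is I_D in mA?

Saturation; I_D = 0.952 mA

V_GS = V_G − V_S = 1.48 − 0.503 = 0.977 V; V_DS = V_D − V_S = 1.61 − 0.503 = 1.11 V.
V_ov = V_GS − V_t = 0.977 − 0.49 = 0.487 V.
Since V_DS = 1.11 V ≥ V_ov = 0.487 V, the device is in saturation.
I_D = ½ k_n V_ov² (1 + λ V_DS) = 0.5 × 7.49 × 0.487² × (1 + 0.065 × 1.11) = 0.952 mA.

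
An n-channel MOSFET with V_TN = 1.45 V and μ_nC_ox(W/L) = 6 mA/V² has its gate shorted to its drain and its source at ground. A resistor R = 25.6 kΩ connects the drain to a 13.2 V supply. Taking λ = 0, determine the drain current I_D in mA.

With gate tied to drain, V_GS = V_DS ≥ V_GS − V_TN, so the device is in saturation.
KCL at the drain: ½ k_n (V_GS − V_TN)² = (V_DD − V_GS)/R.
Let x = V_GS − 1.45. Then 76.8 x² + x − 11.75 = 0, giving x = 0.385 V (positive root), so V_GS = 1.83 V.
I_D = (V_DD − V_GS)/R = (13.2 − 1.83) / 25.6 = 0.444 mA.

I_D = 0.444 mA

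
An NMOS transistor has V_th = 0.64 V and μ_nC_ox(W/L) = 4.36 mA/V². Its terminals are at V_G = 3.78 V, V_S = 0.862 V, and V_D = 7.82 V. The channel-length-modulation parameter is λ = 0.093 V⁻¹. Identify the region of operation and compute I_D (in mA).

Saturation; I_D = 18.6 mA

V_GS = V_G − V_S = 3.78 − 0.862 = 2.92 V; V_DS = V_D − V_S = 7.82 − 0.862 = 6.96 V.
V_ov = V_GS − V_th = 2.92 − 0.64 = 2.28 V.
Since V_DS = 6.96 V ≥ V_ov = 2.28 V, the device is in saturation.
I_D = ½ k_n V_ov² (1 + λ V_DS) = 0.5 × 4.36 × 2.28² × (1 + 0.093 × 6.96) = 18.6 mA.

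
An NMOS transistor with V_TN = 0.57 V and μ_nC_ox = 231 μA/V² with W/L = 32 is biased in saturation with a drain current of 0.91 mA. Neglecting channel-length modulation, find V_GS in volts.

k_n = μ_nC_ox · (W/L) = 7.392 mA/V².
In saturation I_D = ½ k_n (V_GS − V_TN)², so V_GS − V_TN = √(2 I_D / k_n) = √(2 × 0.91 / 7.392) = 0.496 V.
V_GS = 0.57 + 0.496 = 1.07 V.

V_GS = 1.07 V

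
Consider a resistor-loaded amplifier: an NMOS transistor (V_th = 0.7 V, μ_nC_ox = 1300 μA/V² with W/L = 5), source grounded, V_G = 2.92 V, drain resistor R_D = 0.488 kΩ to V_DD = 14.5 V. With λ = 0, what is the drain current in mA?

I_D = 16.0 mA

V_GS = V_G = 2.92 V, so V_ov = 2.92 − 0.7 = 2.22 V.
k_n = μ_nC_ox · (W/L) = 6.5 mA/V².
Assume saturation: I_D = ½ k_n V_ov² = 0.5 × 6.5 × 2.22² = 16 mA, giving V_DS = V_DD − I_D R_D = 14.5 − 16 × 0.488 = 6.68 V.
V_DS = 6.68 V ≥ V_ov = 2.22 V, confirming saturation.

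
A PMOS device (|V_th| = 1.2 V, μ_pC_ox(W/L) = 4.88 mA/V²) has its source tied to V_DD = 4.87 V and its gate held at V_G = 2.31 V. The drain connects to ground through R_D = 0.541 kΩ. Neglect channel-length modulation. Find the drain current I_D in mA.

V_SG = V_DD − V_G = 4.87 − 2.31 = 2.56 V, so V_ov = 2.56 − 1.2 = 1.36 V.
Assume saturation: I_D = ½ k_p V_ov² = 0.5 × 4.88 × 1.36² = 4.51 mA, giving V_SD = V_DD − I_D R_D = 4.87 − 4.51 × 0.541 = 2.43 V.
V_SD = 2.43 V ≥ V_ov = 1.36 V, confirming saturation.

I_D = 4.51 mA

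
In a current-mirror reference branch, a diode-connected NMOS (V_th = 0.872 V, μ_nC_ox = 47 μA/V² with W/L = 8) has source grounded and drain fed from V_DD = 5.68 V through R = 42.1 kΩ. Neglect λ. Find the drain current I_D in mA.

With gate tied to drain, V_GS = V_DS ≥ V_GS − V_th, so the device is in saturation.
k_n = μ_nC_ox · (W/L) = 0.376 mA/V².
KCL at the drain: ½ k_n (V_GS − V_th)² = (V_DD − V_GS)/R.
Let x = V_GS − 0.872. Then 7.91 x² + x − 4.808 = 0, giving x = 0.719 V (positive root), so V_GS = 1.59 V.
I_D = (V_DD − V_GS)/R = (5.68 − 1.59) / 42.1 = 0.0971 mA.

I_D = 0.0971 mA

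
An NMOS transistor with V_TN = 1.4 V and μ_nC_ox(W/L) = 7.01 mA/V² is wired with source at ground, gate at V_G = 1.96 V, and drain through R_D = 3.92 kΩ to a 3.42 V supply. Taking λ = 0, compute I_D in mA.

V_GS = V_G = 1.96 V, so V_ov = 1.96 − 1.4 = 0.56 V.
Assume saturation: I_D = ½ k_n V_ov² = 0.5 × 7.01 × 0.56² = 1.1 mA, giving V_DS = V_DD − I_D R_D = 3.42 − 1.1 × 3.92 = -0.889 V.
But -0.889 V < V_ov = 0.56 V, so the device is actually in triode.
In triode I_D = k_n[V_ov V_DS − ½ V_DS²] and I_D = (V_DD − V_DS)/R_D. Equating: 13.7 V_DS² − 16.39 V_DS + 3.42 = 0, giving V_DS = 0.27 V (the root below V_ov).
I_D = (3.42 − 0.27) / 3.92 = 0.804 mA.

I_D = 0.804 mA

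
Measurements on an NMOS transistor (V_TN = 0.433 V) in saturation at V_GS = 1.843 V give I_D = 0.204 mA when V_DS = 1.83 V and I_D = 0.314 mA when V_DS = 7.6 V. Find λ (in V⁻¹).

λ = 0.113 V⁻¹

With V_GS fixed, I_D ∝ (1 + λ V_DS) in saturation, so I_D2/I_D1 = (1 + λ V_DS2)/(1 + λ V_DS1).
0.314/0.204 = 1.539 = (1 + 7.6 λ)/(1 + 1.83 λ).
Solving: λ (I_D1 V_DS2 − I_D2 V_DS1) = I_D2 − I_D1, so λ = (0.314 − 0.204) / (0.204 × 7.6 − 0.314 × 1.83) = 0.11 / 0.976 = 0.113 V⁻¹.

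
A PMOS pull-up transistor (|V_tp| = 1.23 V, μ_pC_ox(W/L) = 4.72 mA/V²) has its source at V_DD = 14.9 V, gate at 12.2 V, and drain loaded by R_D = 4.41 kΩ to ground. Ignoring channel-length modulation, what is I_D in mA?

I_D = 3.25 mA

V_SG = V_DD − V_G = 14.9 − 12.2 = 2.7 V, so V_ov = 2.7 − 1.23 = 1.47 V.
Assume saturation: I_D = ½ k_p V_ov² = 0.5 × 4.72 × 1.47² = 5.1 mA, giving V_SD = V_DD − I_D R_D = 14.9 − 5.1 × 4.41 = -7.59 V.
But -7.59 V < V_ov = 1.47 V, so the device is actually in triode.
In triode I_D = k_p[V_ov V_SD − ½ V_SD²] and I_D = (V_DD − V_SD)/R_D. Equating: 10.4 V_SD² − 31.6 V_SD + 14.9 = 0, giving V_SD = 0.584 V (the root below V_ov).
I_D = (14.9 − 0.584) / 4.41 = 3.25 mA.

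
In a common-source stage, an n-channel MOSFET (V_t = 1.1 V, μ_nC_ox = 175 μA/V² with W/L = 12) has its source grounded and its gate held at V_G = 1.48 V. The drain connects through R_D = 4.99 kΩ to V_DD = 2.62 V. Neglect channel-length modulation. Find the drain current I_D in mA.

I_D = 0.152 mA

V_GS = V_G = 1.48 V, so V_ov = 1.48 − 1.1 = 0.38 V.
k_n = μ_nC_ox · (W/L) = 2.1 mA/V².
Assume saturation: I_D = ½ k_n V_ov² = 0.5 × 2.1 × 0.38² = 0.152 mA, giving V_DS = V_DD − I_D R_D = 2.62 − 0.152 × 4.99 = 1.86 V.
V_DS = 1.86 V ≥ V_ov = 0.38 V, confirming saturation.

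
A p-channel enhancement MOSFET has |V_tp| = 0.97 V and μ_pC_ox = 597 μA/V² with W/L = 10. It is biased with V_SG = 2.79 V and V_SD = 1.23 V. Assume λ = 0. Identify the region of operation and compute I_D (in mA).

Triode; I_D = 8.85 mA

k_p = μ_pC_ox · (W/L) = 5.97 mA/V².
V_ov = V_SG − |V_tp| = 2.79 − 0.97 = 1.82 V.
Since V_SD = 1.23 V < V_ov = 1.82 V, the device is in the triode region.
I_D = k_p [V_ov · V_SD − ½ V_SD²] = 5.97 × [1.82 × 1.23 − 0.5 × 1.23²] = 8.85 mA.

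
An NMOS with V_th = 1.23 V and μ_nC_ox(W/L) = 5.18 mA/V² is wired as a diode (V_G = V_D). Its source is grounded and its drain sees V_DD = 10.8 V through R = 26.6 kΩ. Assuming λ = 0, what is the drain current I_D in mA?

With gate tied to drain, V_GS = V_DS ≥ V_GS − V_th, so the device is in saturation.
KCL at the drain: ½ k_n (V_GS − V_th)² = (V_DD − V_GS)/R.
Let x = V_GS − 1.23. Then 68.9 x² + x − 9.57 = 0, giving x = 0.366 V (positive root), so V_GS = 1.6 V.
I_D = (V_DD − V_GS)/R = (10.8 − 1.6) / 26.6 = 0.346 mA.

I_D = 0.346 mA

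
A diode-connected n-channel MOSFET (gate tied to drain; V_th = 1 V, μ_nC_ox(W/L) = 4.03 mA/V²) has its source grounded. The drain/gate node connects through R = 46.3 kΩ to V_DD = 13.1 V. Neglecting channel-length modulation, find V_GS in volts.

With gate tied to drain, V_GS = V_DS ≥ V_GS − V_th, so the device is in saturation.
KCL at the drain: ½ k_n (V_GS − V_th)² = (V_DD − V_GS)/R.
Let x = V_GS − 1. Then 93.3 x² + x − 12.1 = 0, giving x = 0.355 V (positive root), so V_GS = 1.35 V.
I_D = (V_DD − V_GS)/R = (13.1 − 1.35) / 46.3 = 0.254 mA.

V_GS = 1.35 V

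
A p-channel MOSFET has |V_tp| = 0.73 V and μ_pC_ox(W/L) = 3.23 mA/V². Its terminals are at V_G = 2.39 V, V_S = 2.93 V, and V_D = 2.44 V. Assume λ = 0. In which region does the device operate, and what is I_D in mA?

Cutoff; I_D = 0 mA

V_SG = V_S − V_G = 2.93 − 2.39 = 0.54 V; V_SD = V_S − V_D = 2.93 − 2.44 = 0.49 V.
V_SG = 0.54 V < |V_tp| = 0.73 V, so the transistor is in cutoff.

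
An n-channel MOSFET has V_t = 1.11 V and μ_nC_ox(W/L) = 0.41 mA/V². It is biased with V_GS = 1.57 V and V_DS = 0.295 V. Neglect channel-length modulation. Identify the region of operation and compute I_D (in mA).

V_ov = V_GS − V_t = 1.57 − 1.11 = 0.46 V.
Since V_DS = 0.295 V < V_ov = 0.46 V, the device is in the triode region.
I_D = k_n [V_ov · V_DS − ½ V_DS²] = 0.41 × [0.46 × 0.295 − 0.5 × 0.295²] = 0.0378 mA.

Triode; I_D = 0.0378 mA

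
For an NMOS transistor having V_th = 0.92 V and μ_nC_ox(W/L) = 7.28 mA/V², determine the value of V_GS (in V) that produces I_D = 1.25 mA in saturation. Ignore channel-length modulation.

V_GS = 1.51 V

In saturation I_D = ½ k_n (V_GS − V_th)², so V_GS − V_th = √(2 I_D / k_n) = √(2 × 1.25 / 7.28) = 0.586 V.
V_GS = 0.92 + 0.586 = 1.51 V.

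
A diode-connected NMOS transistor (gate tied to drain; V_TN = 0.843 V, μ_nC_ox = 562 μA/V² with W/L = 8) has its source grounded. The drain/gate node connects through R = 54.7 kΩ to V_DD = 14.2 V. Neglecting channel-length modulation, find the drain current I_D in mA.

I_D = 0.238 mA

With gate tied to drain, V_GS = V_DS ≥ V_GS − V_TN, so the device is in saturation.
k_n = μ_nC_ox · (W/L) = 4.496 mA/V².
KCL at the drain: ½ k_n (V_GS − V_TN)² = (V_DD − V_GS)/R.
Let x = V_GS − 0.843. Then 123 x² + x − 13.36 = 0, giving x = 0.326 V (positive root), so V_GS = 1.17 V.
I_D = (V_DD − V_GS)/R = (14.2 − 1.17) / 54.7 = 0.238 mA.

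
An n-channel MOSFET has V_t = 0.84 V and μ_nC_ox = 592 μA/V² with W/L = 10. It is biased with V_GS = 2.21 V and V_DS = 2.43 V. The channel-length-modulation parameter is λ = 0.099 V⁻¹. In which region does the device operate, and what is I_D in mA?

Saturation; I_D = 6.89 mA

k_n = μ_nC_ox · (W/L) = 5.92 mA/V².
V_ov = V_GS − V_t = 2.21 − 0.84 = 1.37 V.
Since V_DS = 2.43 V ≥ V_ov = 1.37 V, the device is in saturation.
I_D = ½ k_n V_ov² (1 + λ V_DS) = 0.5 × 5.92 × 1.37² × (1 + 0.099 × 2.43) = 6.89 mA.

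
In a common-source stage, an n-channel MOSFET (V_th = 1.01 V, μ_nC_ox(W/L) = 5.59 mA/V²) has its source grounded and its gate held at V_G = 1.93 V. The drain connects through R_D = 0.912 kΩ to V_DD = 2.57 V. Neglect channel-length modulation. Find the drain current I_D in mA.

V_GS = V_G = 1.93 V, so V_ov = 1.93 − 1.01 = 0.92 V.
Assume saturation: I_D = ½ k_n V_ov² = 0.5 × 5.59 × 0.92² = 2.37 mA, giving V_DS = V_DD − I_D R_D = 2.57 − 2.37 × 0.912 = 0.412 V.
But 0.412 V < V_ov = 0.92 V, so the device is actually in triode.
In triode I_D = k_n[V_ov V_DS − ½ V_DS²] and I_D = (V_DD − V_DS)/R_D. Equating: 2.55 V_DS² − 5.69 V_DS + 2.57 = 0, giving V_DS = 0.629 V (the root below V_ov).
I_D = (2.57 − 0.629) / 0.912 = 2.13 mA.

I_D = 2.13 mA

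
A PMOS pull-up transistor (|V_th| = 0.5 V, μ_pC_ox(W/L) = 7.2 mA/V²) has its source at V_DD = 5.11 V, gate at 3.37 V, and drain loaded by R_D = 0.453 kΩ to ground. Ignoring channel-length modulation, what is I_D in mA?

V_SG = V_DD − V_G = 5.11 − 3.37 = 1.74 V, so V_ov = 1.74 − 0.5 = 1.24 V.
Assume saturation: I_D = ½ k_p V_ov² = 0.5 × 7.2 × 1.24² = 5.54 mA, giving V_SD = V_DD − I_D R_D = 5.11 − 5.54 × 0.453 = 2.6 V.
V_SD = 2.6 V ≥ V_ov = 1.24 V, confirming saturation.

I_D = 5.54 mA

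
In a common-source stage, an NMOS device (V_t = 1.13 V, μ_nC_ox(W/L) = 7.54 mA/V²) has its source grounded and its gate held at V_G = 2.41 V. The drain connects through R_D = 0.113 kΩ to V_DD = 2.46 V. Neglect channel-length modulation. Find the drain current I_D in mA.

V_GS = V_G = 2.41 V, so V_ov = 2.41 − 1.13 = 1.28 V.
Assume saturation: I_D = ½ k_n V_ov² = 0.5 × 7.54 × 1.28² = 6.18 mA, giving V_DS = V_DD − I_D R_D = 2.46 − 6.18 × 0.113 = 1.76 V.
V_DS = 1.76 V ≥ V_ov = 1.28 V, confirming saturation.

I_D = 6.18 mA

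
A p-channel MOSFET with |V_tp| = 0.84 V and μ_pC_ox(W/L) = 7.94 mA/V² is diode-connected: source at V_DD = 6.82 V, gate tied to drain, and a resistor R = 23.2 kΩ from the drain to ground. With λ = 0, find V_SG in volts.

With gate tied to drain, V_SG = V_SD ≥ V_SG − |V_tp|, so the device is in saturation.
KCL at the drain: ½ k_p (V_SG − |V_tp|)² = (V_DD − V_SG)/R.
Let x = V_SG − 0.84. Then 92.1 x² + x − 5.98 = 0, giving x = 0.249 V (positive root), so V_SG = 1.09 V.
I_D = (V_DD − V_SG)/R = (6.82 − 1.09) / 23.2 = 0.247 mA.

V_SG = 1.09 V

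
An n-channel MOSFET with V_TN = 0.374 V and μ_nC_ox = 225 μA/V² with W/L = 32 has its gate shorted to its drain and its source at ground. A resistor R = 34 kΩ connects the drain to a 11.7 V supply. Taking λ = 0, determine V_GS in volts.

With gate tied to drain, V_GS = V_DS ≥ V_GS − V_TN, so the device is in saturation.
k_n = μ_nC_ox · (W/L) = 7.2 mA/V².
KCL at the drain: ½ k_n (V_GS − V_TN)² = (V_DD − V_GS)/R.
Let x = V_GS − 0.374. Then 122 x² + x − 11.33 = 0, giving x = 0.3 V (positive root), so V_GS = 0.674 V.
I_D = (V_DD − V_GS)/R = (11.7 − 0.674) / 34 = 0.324 mA.

V_GS = 0.674 V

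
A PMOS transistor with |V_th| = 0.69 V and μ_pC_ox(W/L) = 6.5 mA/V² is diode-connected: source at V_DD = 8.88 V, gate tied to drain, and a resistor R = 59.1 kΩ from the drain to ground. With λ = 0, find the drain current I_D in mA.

With gate tied to drain, V_SG = V_SD ≥ V_SG − |V_th|, so the device is in saturation.
KCL at the drain: ½ k_p (V_SG − |V_th|)² = (V_DD − V_SG)/R.
Let x = V_SG − 0.69. Then 192 x² + x − 8.19 = 0, giving x = 0.204 V (positive root), so V_SG = 0.894 V.
I_D = (V_DD − V_SG)/R = (8.88 − 0.894) / 59.1 = 0.135 mA.

I_D = 0.135 mA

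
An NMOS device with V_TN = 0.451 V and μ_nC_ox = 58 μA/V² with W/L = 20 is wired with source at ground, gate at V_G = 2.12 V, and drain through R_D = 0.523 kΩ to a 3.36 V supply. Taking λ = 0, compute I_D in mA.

I_D = 1.62 mA

V_GS = V_G = 2.12 V, so V_ov = 2.12 − 0.451 = 1.67 V.
k_n = μ_nC_ox · (W/L) = 1.16 mA/V².
Assume saturation: I_D = ½ k_n V_ov² = 0.5 × 1.16 × 1.67² = 1.62 mA, giving V_DS = V_DD − I_D R_D = 3.36 − 1.62 × 0.523 = 2.52 V.
V_DS = 2.52 V ≥ V_ov = 1.67 V, confirming saturation.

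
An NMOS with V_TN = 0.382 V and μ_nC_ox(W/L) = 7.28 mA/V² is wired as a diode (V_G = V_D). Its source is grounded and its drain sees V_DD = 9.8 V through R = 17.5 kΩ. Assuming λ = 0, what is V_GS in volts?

V_GS = 0.759 V

With gate tied to drain, V_GS = V_DS ≥ V_GS − V_TN, so the device is in saturation.
KCL at the drain: ½ k_n (V_GS − V_TN)² = (V_DD − V_GS)/R.
Let x = V_GS − 0.382. Then 63.7 x² + x − 9.418 = 0, giving x = 0.377 V (positive root), so V_GS = 0.759 V.
I_D = (V_DD − V_GS)/R = (9.8 − 0.759) / 17.5 = 0.517 mA.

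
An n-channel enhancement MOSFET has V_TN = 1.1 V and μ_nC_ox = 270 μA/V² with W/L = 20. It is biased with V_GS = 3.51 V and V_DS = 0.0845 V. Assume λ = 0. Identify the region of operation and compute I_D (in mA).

k_n = μ_nC_ox · (W/L) = 5.4 mA/V².
V_ov = V_GS − V_TN = 3.51 − 1.1 = 2.41 V.
Since V_DS = 0.0845 V < V_ov = 2.41 V, the device is in the triode region.
I_D = k_n [V_ov · V_DS − ½ V_DS²] = 5.4 × [2.41 × 0.0845 − 0.5 × 0.0845²] = 1.08 mA.

Triode; I_D = 1.08 mA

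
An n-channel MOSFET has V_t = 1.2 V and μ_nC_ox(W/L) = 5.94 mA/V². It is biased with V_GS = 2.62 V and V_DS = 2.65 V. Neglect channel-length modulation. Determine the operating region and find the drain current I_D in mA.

Saturation; I_D = 5.99 mA

V_ov = V_GS − V_t = 2.62 − 1.2 = 1.42 V.
Since V_DS = 2.65 V ≥ V_ov = 1.42 V, the device is in saturation.
I_D = ½ k_n V_ov² = 0.5 × 5.94 × 1.42² = 5.99 mA.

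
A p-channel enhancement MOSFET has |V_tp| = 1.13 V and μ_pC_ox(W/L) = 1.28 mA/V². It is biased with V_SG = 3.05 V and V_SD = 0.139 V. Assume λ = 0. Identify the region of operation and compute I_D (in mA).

Triode; I_D = 0.329 mA

V_ov = V_SG − |V_tp| = 3.05 − 1.13 = 1.92 V.
Since V_SD = 0.139 V < V_ov = 1.92 V, the device is in the triode region.
I_D = k_p [V_ov · V_SD − ½ V_SD²] = 1.28 × [1.92 × 0.139 − 0.5 × 0.139²] = 0.329 mA.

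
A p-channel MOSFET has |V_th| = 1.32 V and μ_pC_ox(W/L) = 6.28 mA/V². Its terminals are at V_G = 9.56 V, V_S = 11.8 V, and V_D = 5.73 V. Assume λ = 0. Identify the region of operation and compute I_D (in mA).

V_SG = V_S − V_G = 11.8 − 9.56 = 2.24 V; V_SD = V_S − V_D = 11.8 − 5.73 = 6.07 V.
V_ov = V_SG − |V_th| = 2.24 − 1.32 = 0.92 V.
Since V_SD = 6.07 V ≥ V_ov = 0.92 V, the device is in saturation.
I_D = ½ k_p V_ov² = 0.5 × 6.28 × 0.92² = 2.66 mA.

Saturation; I_D = 2.66 mA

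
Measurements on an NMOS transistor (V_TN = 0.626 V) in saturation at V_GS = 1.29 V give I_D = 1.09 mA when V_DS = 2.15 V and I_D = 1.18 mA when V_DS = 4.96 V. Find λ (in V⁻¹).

λ = 0.0314 V⁻¹

With V_GS fixed, I_D ∝ (1 + λ V_DS) in saturation, so I_D2/I_D1 = (1 + λ V_DS2)/(1 + λ V_DS1).
1.18/1.09 = 1.083 = (1 + 4.96 λ)/(1 + 2.15 λ).
Solving: λ (I_D1 V_DS2 − I_D2 V_DS1) = I_D2 − I_D1, so λ = (1.18 − 1.09) / (1.09 × 4.96 − 1.18 × 2.15) = 0.09 / 2.87 = 0.0314 V⁻¹.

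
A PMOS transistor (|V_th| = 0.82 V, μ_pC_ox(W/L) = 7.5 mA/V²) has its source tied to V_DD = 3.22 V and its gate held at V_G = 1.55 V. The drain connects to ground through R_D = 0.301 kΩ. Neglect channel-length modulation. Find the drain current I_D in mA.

V_SG = V_DD − V_G = 3.22 − 1.55 = 1.67 V, so V_ov = 1.67 − 0.82 = 0.85 V.
Assume saturation: I_D = ½ k_p V_ov² = 0.5 × 7.5 × 0.85² = 2.71 mA, giving V_SD = V_DD − I_D R_D = 3.22 − 2.71 × 0.301 = 2.4 V.
V_SD = 2.4 V ≥ V_ov = 0.85 V, confirming saturation.

I_D = 2.71 mA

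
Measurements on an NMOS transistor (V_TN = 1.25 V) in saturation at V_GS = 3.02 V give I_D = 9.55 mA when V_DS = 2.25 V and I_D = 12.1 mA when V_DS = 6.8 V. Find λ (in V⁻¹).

With V_GS fixed, I_D ∝ (1 + λ V_DS) in saturation, so I_D2/I_D1 = (1 + λ V_DS2)/(1 + λ V_DS1).
12.1/9.55 = 1.267 = (1 + 6.8 λ)/(1 + 2.25 λ).
Solving: λ (I_D1 V_DS2 − I_D2 V_DS1) = I_D2 − I_D1, so λ = (12.1 − 9.55) / (9.55 × 6.8 − 12.1 × 2.25) = 2.55 / 37.7 = 0.0676 V⁻¹.

λ = 0.0676 V⁻¹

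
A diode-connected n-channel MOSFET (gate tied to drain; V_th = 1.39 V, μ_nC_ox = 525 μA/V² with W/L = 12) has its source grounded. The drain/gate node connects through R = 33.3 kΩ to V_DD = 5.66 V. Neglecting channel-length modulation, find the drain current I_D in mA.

With gate tied to drain, V_GS = V_DS ≥ V_GS − V_th, so the device is in saturation.
k_n = μ_nC_ox · (W/L) = 6.3 mA/V².
KCL at the drain: ½ k_n (V_GS − V_th)² = (V_DD − V_GS)/R.
Let x = V_GS − 1.39. Then 105 x² + x − 4.27 = 0, giving x = 0.197 V (positive root), so V_GS = 1.59 V.
I_D = (V_DD − V_GS)/R = (5.66 − 1.59) / 33.3 = 0.122 mA.

I_D = 0.122 mA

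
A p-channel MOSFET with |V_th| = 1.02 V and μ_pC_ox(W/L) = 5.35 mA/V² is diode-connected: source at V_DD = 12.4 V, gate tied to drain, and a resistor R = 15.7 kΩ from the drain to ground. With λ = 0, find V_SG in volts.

With gate tied to drain, V_SG = V_SD ≥ V_SG − |V_th|, so the device is in saturation.
KCL at the drain: ½ k_p (V_SG − |V_th|)² = (V_DD − V_SG)/R.
Let x = V_SG − 1.02. Then 42 x² + x − 11.38 = 0, giving x = 0.509 V (positive root), so V_SG = 1.53 V.
I_D = (V_DD − V_SG)/R = (12.4 − 1.53) / 15.7 = 0.692 mA.

V_SG = 1.53 V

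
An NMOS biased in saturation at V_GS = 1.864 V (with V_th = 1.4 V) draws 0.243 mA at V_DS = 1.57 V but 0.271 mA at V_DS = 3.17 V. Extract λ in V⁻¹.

λ = 0.0812 V⁻¹

With V_GS fixed, I_D ∝ (1 + λ V_DS) in saturation, so I_D2/I_D1 = (1 + λ V_DS2)/(1 + λ V_DS1).
0.271/0.243 = 1.115 = (1 + 3.17 λ)/(1 + 1.57 λ).
Solving: λ (I_D1 V_DS2 − I_D2 V_DS1) = I_D2 − I_D1, so λ = (0.271 − 0.243) / (0.243 × 3.17 − 0.271 × 1.57) = 0.028 / 0.345 = 0.0812 V⁻¹.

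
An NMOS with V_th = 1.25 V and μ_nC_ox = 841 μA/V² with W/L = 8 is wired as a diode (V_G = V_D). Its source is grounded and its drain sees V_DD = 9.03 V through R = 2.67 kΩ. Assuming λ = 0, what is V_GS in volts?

V_GS = 2.13 V

With gate tied to drain, V_GS = V_DS ≥ V_GS − V_th, so the device is in saturation.
k_n = μ_nC_ox · (W/L) = 6.728 mA/V².
KCL at the drain: ½ k_n (V_GS − V_th)² = (V_DD − V_GS)/R.
Let x = V_GS − 1.25. Then 8.98 x² + x − 7.78 = 0, giving x = 0.877 V (positive root), so V_GS = 2.13 V.
I_D = (V_DD − V_GS)/R = (9.03 − 2.13) / 2.67 = 2.59 mA.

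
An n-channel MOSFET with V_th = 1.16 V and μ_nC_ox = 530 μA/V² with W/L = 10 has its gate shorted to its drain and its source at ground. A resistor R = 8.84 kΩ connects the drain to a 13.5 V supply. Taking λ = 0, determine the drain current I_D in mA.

I_D = 1.32 mA

With gate tied to drain, V_GS = V_DS ≥ V_GS − V_th, so the device is in saturation.
k_n = μ_nC_ox · (W/L) = 5.3 mA/V².
KCL at the drain: ½ k_n (V_GS − V_th)² = (V_DD − V_GS)/R.
Let x = V_GS − 1.16. Then 23.4 x² + x − 12.34 = 0, giving x = 0.705 V (positive root), so V_GS = 1.86 V.
I_D = (V_DD − V_GS)/R = (13.5 − 1.86) / 8.84 = 1.32 mA.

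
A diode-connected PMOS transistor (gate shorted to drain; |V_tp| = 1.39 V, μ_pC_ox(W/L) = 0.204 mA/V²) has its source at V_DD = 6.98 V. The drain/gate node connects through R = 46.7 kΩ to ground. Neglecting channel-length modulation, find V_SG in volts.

With gate tied to drain, V_SG = V_SD ≥ V_SG − |V_tp|, so the device is in saturation.
KCL at the drain: ½ k_p (V_SG − |V_tp|)² = (V_DD − V_SG)/R.
Let x = V_SG − 1.39. Then 4.76 x² + x − 5.59 = 0, giving x = 0.983 V (positive root), so V_SG = 2.37 V.
I_D = (V_DD − V_SG)/R = (6.98 − 2.37) / 46.7 = 0.0986 mA.

V_SG = 2.37 V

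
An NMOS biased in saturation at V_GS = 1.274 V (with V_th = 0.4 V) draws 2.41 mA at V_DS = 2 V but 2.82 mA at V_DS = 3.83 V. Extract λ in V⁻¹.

With V_GS fixed, I_D ∝ (1 + λ V_DS) in saturation, so I_D2/I_D1 = (1 + λ V_DS2)/(1 + λ V_DS1).
2.82/2.41 = 1.17 = (1 + 3.83 λ)/(1 + 2 λ).
Solving: λ (I_D1 V_DS2 − I_D2 V_DS1) = I_D2 − I_D1, so λ = (2.82 − 2.41) / (2.41 × 3.83 − 2.82 × 2) = 0.41 / 3.59 = 0.114 V⁻¹.

λ = 0.114 V⁻¹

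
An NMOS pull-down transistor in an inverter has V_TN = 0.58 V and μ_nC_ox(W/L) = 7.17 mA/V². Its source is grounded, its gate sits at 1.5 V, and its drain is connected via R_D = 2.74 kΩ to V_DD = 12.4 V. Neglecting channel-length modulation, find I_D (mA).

I_D = 3.03 mA

V_GS = V_G = 1.5 V, so V_ov = 1.5 − 0.58 = 0.92 V.
Assume saturation: I_D = ½ k_n V_ov² = 0.5 × 7.17 × 0.92² = 3.03 mA, giving V_DS = V_DD − I_D R_D = 12.4 − 3.03 × 2.74 = 4.09 V.
V_DS = 4.09 V ≥ V_ov = 0.92 V, confirming saturation.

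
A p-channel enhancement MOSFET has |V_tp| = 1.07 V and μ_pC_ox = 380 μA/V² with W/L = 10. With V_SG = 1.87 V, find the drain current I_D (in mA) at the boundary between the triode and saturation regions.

At the boundary V_SD = V_ov = V_SG − |V_tp| = 1.87 − 1.07 = 0.8 V.
k_p = μ_pC_ox · (W/L) = 3.8 mA/V².
I_D = ½ k_p V_ov² = 0.5 × 3.8 × 0.8² = 1.22 mA.

I_D = 1.22 mA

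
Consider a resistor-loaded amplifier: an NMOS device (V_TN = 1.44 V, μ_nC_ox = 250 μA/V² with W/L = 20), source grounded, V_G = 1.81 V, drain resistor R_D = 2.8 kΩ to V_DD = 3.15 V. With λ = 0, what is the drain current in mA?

V_GS = V_G = 1.81 V, so V_ov = 1.81 − 1.44 = 0.37 V.
k_n = μ_nC_ox · (W/L) = 5 mA/V².
Assume saturation: I_D = ½ k_n V_ov² = 0.5 × 5 × 0.37² = 0.342 mA, giving V_DS = V_DD − I_D R_D = 3.15 − 0.342 × 2.8 = 2.19 V.
V_DS = 2.19 V ≥ V_ov = 0.37 V, confirming saturation.

I_D = 0.342 mA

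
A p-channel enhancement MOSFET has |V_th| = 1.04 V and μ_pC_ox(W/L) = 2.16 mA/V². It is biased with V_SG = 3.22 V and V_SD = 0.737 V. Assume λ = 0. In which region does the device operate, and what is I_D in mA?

V_ov = V_SG − |V_th| = 3.22 − 1.04 = 2.18 V.
Since V_SD = 0.737 V < V_ov = 2.18 V, the device is in the triode region.
I_D = k_p [V_ov · V_SD − ½ V_SD²] = 2.16 × [2.18 × 0.737 − 0.5 × 0.737²] = 2.88 mA.

Triode; I_D = 2.88 mA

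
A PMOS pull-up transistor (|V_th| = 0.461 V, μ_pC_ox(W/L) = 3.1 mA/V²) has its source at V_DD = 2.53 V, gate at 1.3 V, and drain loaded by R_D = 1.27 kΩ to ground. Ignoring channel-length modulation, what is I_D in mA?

I_D = 0.917 mA

V_SG = V_DD − V_G = 2.53 − 1.3 = 1.23 V, so V_ov = 1.23 − 0.461 = 0.769 V.
Assume saturation: I_D = ½ k_p V_ov² = 0.5 × 3.1 × 0.769² = 0.917 mA, giving V_SD = V_DD − I_D R_D = 2.53 − 0.917 × 1.27 = 1.37 V.
V_SD = 1.37 V ≥ V_ov = 0.769 V, confirming saturation.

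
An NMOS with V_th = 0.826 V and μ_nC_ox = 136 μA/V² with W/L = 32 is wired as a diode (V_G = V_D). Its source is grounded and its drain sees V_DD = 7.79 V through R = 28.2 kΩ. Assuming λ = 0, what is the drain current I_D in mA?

With gate tied to drain, V_GS = V_DS ≥ V_GS − V_th, so the device is in saturation.
k_n = μ_nC_ox · (W/L) = 4.352 mA/V².
KCL at the drain: ½ k_n (V_GS − V_th)² = (V_DD − V_GS)/R.
Let x = V_GS − 0.826. Then 61.4 x² + x − 6.964 = 0, giving x = 0.329 V (positive root), so V_GS = 1.15 V.
I_D = (V_DD − V_GS)/R = (7.79 − 1.15) / 28.2 = 0.235 mA.

I_D = 0.235 mA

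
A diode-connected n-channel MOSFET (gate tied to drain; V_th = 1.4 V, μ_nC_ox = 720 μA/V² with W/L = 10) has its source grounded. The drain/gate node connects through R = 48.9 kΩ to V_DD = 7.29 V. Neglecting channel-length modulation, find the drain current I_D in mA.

With gate tied to drain, V_GS = V_DS ≥ V_GS − V_th, so the device is in saturation.
k_n = μ_nC_ox · (W/L) = 7.2 mA/V².
KCL at the drain: ½ k_n (V_GS − V_th)² = (V_DD − V_GS)/R.
Let x = V_GS − 1.4. Then 176 x² + x − 5.89 = 0, giving x = 0.18 V (positive root), so V_GS = 1.58 V.
I_D = (V_DD − V_GS)/R = (7.29 − 1.58) / 48.9 = 0.117 mA.

I_D = 0.117 mA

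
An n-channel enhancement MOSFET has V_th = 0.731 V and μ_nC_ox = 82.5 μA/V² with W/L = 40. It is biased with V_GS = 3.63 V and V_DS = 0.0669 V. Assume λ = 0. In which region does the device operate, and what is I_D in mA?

k_n = μ_nC_ox · (W/L) = 3.3 mA/V².
V_ov = V_GS − V_th = 3.63 − 0.731 = 2.9 V.
Since V_DS = 0.0669 V < V_ov = 2.9 V, the device is in the triode region.
I_D = k_n [V_ov · V_DS − ½ V_DS²] = 3.3 × [2.9 × 0.0669 − 0.5 × 0.0669²] = 0.633 mA.

Triode; I_D = 0.633 mA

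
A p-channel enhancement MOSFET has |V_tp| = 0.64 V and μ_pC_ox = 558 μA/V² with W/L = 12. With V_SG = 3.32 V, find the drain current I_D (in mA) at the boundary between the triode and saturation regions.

At the boundary V_SD = V_ov = V_SG − |V_tp| = 3.32 − 0.64 = 2.68 V.
k_p = μ_pC_ox · (W/L) = 6.696 mA/V².
I_D = ½ k_p V_ov² = 0.5 × 6.696 × 2.68² = 24 mA.

I_D = 24.0 mA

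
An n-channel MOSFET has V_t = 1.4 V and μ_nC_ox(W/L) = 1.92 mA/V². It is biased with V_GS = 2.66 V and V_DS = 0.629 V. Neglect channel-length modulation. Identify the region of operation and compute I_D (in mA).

V_ov = V_GS − V_t = 2.66 − 1.4 = 1.26 V.
Since V_DS = 0.629 V < V_ov = 1.26 V, the device is in the triode region.
I_D = k_n [V_ov · V_DS − ½ V_DS²] = 1.92 × [1.26 × 0.629 − 0.5 × 0.629²] = 1.14 mA.

Triode; I_D = 1.14 mA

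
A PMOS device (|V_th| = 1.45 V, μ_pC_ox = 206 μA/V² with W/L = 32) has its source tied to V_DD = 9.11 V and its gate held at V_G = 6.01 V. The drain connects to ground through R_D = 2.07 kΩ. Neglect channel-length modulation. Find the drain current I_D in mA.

V_SG = V_DD − V_G = 9.11 − 6.01 = 3.1 V, so V_ov = 3.1 − 1.45 = 1.65 V.
k_p = μ_pC_ox · (W/L) = 6.592 mA/V².
Assume saturation: I_D = ½ k_p V_ov² = 0.5 × 6.592 × 1.65² = 8.97 mA, giving V_SD = V_DD − I_D R_D = 9.11 − 8.97 × 2.07 = -9.46 V.
But -9.46 V < V_ov = 1.65 V, so the device is actually in triode.
In triode I_D = k_p[V_ov V_SD − ½ V_SD²] and I_D = (V_DD − V_SD)/R_D. Equating: 6.82 V_SD² − 23.51 V_SD + 9.11 = 0, giving V_SD = 0.445 V (the root below V_ov).
I_D = (9.11 − 0.445) / 2.07 = 4.19 mA.

I_D = 4.19 mA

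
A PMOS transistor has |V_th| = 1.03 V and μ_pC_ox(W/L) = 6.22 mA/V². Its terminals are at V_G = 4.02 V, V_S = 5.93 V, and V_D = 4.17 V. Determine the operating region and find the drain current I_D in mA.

V_SG = V_S − V_G = 5.93 − 4.02 = 1.91 V; V_SD = V_S − V_D = 5.93 − 4.17 = 1.76 V.
V_ov = V_SG − |V_th| = 1.91 − 1.03 = 0.88 V.
Since V_SD = 1.76 V ≥ V_ov = 0.88 V, the device is in saturation.
I_D = ½ k_p V_ov² = 0.5 × 6.22 × 0.88² = 2.41 mA.

Saturation; I_D = 2.41 mA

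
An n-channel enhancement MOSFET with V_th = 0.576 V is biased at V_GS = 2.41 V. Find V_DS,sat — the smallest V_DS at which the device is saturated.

V_DS,sat = 1.83 V

The boundary between triode and saturation is V_DS = V_GS − V_th = V_ov.
V_ov = 2.41 − 0.576 = 1.83 V.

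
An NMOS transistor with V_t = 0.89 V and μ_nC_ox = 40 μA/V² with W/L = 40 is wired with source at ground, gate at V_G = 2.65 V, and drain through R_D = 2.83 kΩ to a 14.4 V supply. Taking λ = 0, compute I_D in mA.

I_D = 2.48 mA

V_GS = V_G = 2.65 V, so V_ov = 2.65 − 0.89 = 1.76 V.
k_n = μ_nC_ox · (W/L) = 1.6 mA/V².
Assume saturation: I_D = ½ k_n V_ov² = 0.5 × 1.6 × 1.76² = 2.48 mA, giving V_DS = V_DD − I_D R_D = 14.4 − 2.48 × 2.83 = 7.39 V.
V_DS = 7.39 V ≥ V_ov = 1.76 V, confirming saturation.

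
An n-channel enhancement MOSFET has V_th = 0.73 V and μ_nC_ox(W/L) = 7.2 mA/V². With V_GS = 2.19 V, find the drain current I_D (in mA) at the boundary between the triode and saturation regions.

At the boundary V_DS = V_ov = V_GS − V_th = 2.19 − 0.73 = 1.46 V.
I_D = ½ k_n V_ov² = 0.5 × 7.2 × 1.46² = 7.67 mA.

I_D = 7.67 mA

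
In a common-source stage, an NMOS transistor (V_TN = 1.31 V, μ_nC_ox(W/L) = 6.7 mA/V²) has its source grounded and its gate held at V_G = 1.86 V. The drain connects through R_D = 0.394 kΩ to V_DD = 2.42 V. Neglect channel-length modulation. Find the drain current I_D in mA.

V_GS = V_G = 1.86 V, so V_ov = 1.86 − 1.31 = 0.55 V.
Assume saturation: I_D = ½ k_n V_ov² = 0.5 × 6.7 × 0.55² = 1.01 mA, giving V_DS = V_DD − I_D R_D = 2.42 − 1.01 × 0.394 = 2.02 V.
V_DS = 2.02 V ≥ V_ov = 0.55 V, confirming saturation.

I_D = 1.01 mA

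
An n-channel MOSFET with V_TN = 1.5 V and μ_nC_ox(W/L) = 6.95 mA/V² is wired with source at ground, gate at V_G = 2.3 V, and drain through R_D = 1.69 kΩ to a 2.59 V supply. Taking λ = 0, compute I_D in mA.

V_GS = V_G = 2.3 V, so V_ov = 2.3 − 1.5 = 0.8 V.
Assume saturation: I_D = ½ k_n V_ov² = 0.5 × 6.95 × 0.8² = 2.22 mA, giving V_DS = V_DD − I_D R_D = 2.59 − 2.22 × 1.69 = -1.17 V.
But -1.17 V < V_ov = 0.8 V, so the device is actually in triode.
In triode I_D = k_n[V_ov V_DS − ½ V_DS²] and I_D = (V_DD − V_DS)/R_D. Equating: 5.87 V_DS² − 10.4 V_DS + 2.59 = 0, giving V_DS = 0.3 V (the root below V_ov).
I_D = (2.59 − 0.3) / 1.69 = 1.36 mA.

I_D = 1.36 mA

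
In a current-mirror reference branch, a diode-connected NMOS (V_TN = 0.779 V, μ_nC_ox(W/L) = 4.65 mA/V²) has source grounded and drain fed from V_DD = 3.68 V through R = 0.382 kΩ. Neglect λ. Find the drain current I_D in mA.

With gate tied to drain, V_GS = V_DS ≥ V_GS − V_TN, so the device is in saturation.
KCL at the drain: ½ k_n (V_GS − V_TN)² = (V_DD − V_GS)/R.
Let x = V_GS − 0.779. Then 0.888 x² + x − 2.901 = 0, giving x = 1.33 V (positive root), so V_GS = 2.11 V.
I_D = (V_DD − V_GS)/R = (3.68 − 2.11) / 0.382 = 4.11 mA.

I_D = 4.11 mA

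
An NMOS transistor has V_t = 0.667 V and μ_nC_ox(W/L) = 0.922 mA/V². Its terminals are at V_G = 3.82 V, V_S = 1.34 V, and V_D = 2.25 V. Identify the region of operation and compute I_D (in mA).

Triode; I_D = 1.14 mA

V_GS = V_G − V_S = 3.82 − 1.34 = 2.48 V; V_DS = V_D − V_S = 2.25 − 1.34 = 0.91 V.
V_ov = V_GS − V_t = 2.48 − 0.667 = 1.81 V.
Since V_DS = 0.91 V < V_ov = 1.81 V, the device is in the triode region.
I_D = k_n [V_ov · V_DS − ½ V_DS²] = 0.922 × [1.81 × 0.91 − 0.5 × 0.91²] = 1.14 mA.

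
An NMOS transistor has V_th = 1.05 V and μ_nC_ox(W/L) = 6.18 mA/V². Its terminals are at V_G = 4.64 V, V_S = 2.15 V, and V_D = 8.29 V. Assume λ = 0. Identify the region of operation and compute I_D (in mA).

Saturation; I_D = 6.41 mA

V_GS = V_G − V_S = 4.64 − 2.15 = 2.49 V; V_DS = V_D − V_S = 8.29 − 2.15 = 6.14 V.
V_ov = V_GS − V_th = 2.49 − 1.05 = 1.44 V.
Since V_DS = 6.14 V ≥ V_ov = 1.44 V, the device is in saturation.
I_D = ½ k_n V_ov² = 0.5 × 6.18 × 1.44² = 6.41 mA.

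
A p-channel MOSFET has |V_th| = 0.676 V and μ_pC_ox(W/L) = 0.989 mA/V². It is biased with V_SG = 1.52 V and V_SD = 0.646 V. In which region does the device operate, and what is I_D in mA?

Triode; I_D = 0.333 mA

V_ov = V_SG − |V_th| = 1.52 − 0.676 = 0.844 V.
Since V_SD = 0.646 V < V_ov = 0.844 V, the device is in the triode region.
I_D = k_p [V_ov · V_SD − ½ V_SD²] = 0.989 × [0.844 × 0.646 − 0.5 × 0.646²] = 0.333 mA.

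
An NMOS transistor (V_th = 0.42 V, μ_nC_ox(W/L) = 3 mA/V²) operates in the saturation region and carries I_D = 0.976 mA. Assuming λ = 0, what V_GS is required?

In saturation I_D = ½ k_n (V_GS − V_th)², so V_GS − V_th = √(2 I_D / k_n) = √(2 × 0.976 / 3) = 0.807 V.
V_GS = 0.42 + 0.807 = 1.23 V.

V_GS = 1.23 V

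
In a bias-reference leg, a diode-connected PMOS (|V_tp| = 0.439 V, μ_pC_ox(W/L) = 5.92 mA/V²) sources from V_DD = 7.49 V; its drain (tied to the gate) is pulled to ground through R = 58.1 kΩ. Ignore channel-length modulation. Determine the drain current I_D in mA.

I_D = 0.118 mA

With gate tied to drain, V_SG = V_SD ≥ V_SG − |V_tp|, so the device is in saturation.
KCL at the drain: ½ k_p (V_SG − |V_tp|)² = (V_DD − V_SG)/R.
Let x = V_SG − 0.439. Then 172 x² + x − 7.051 = 0, giving x = 0.2 V (positive root), so V_SG = 0.639 V.
I_D = (V_DD − V_SG)/R = (7.49 − 0.639) / 58.1 = 0.118 mA.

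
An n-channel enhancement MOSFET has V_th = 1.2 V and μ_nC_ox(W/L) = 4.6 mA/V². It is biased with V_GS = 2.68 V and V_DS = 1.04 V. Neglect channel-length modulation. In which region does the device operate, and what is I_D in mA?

V_ov = V_GS − V_th = 2.68 − 1.2 = 1.48 V.
Since V_DS = 1.04 V < V_ov = 1.48 V, the device is in the triode region.
I_D = k_n [V_ov · V_DS − ½ V_DS²] = 4.6 × [1.48 × 1.04 − 0.5 × 1.04²] = 4.59 mA.

Triode; I_D = 4.59 mA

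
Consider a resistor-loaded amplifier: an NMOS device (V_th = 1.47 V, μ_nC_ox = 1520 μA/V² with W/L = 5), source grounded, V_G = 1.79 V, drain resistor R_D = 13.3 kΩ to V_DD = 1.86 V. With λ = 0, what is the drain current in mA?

I_D = 0.135 mA

V_GS = V_G = 1.79 V, so V_ov = 1.79 − 1.47 = 0.32 V.
k_n = μ_nC_ox · (W/L) = 7.6 mA/V².
Assume saturation: I_D = ½ k_n V_ov² = 0.5 × 7.6 × 0.32² = 0.389 mA, giving V_DS = V_DD − I_D R_D = 1.86 − 0.389 × 13.3 = -3.32 V.
But -3.32 V < V_ov = 0.32 V, so the device is actually in triode.
In triode I_D = k_n[V_ov V_DS − ½ V_DS²] and I_D = (V_DD − V_DS)/R_D. Equating: 50.5 V_DS² − 33.35 V_DS + 1.86 = 0, giving V_DS = 0.0615 V (the root below V_ov).
I_D = (1.86 − 0.0615) / 13.3 = 0.135 mA.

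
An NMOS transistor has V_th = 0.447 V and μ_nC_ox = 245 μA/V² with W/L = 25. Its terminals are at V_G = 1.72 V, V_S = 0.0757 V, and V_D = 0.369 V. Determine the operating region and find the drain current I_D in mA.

V_GS = V_G − V_S = 1.72 − 0.0757 = 1.64 V; V_DS = V_D − V_S = 0.369 − 0.0757 = 0.293 V.
k_n = μ_nC_ox · (W/L) = 6.125 mA/V².
V_ov = V_GS − V_th = 1.64 − 0.447 = 1.2 V.
Since V_DS = 0.293 V < V_ov = 1.2 V, the device is in the triode region.
I_D = k_n [V_ov · V_DS − ½ V_DS²] = 6.125 × [1.2 × 0.293 − 0.5 × 0.293²] = 1.89 mA.

Triode; I_D = 1.89 mA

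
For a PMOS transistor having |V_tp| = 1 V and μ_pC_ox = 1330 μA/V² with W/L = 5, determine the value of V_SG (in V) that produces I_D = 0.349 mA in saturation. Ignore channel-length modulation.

k_p = μ_pC_ox · (W/L) = 6.65 mA/V².
In saturation I_D = ½ k_p (V_SG − |V_tp|)², so V_SG − |V_tp| = √(2 I_D / k_p) = √(2 × 0.349 / 6.65) = 0.324 V.
V_SG = 1 + 0.324 = 1.32 V.

V_SG = 1.32 V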